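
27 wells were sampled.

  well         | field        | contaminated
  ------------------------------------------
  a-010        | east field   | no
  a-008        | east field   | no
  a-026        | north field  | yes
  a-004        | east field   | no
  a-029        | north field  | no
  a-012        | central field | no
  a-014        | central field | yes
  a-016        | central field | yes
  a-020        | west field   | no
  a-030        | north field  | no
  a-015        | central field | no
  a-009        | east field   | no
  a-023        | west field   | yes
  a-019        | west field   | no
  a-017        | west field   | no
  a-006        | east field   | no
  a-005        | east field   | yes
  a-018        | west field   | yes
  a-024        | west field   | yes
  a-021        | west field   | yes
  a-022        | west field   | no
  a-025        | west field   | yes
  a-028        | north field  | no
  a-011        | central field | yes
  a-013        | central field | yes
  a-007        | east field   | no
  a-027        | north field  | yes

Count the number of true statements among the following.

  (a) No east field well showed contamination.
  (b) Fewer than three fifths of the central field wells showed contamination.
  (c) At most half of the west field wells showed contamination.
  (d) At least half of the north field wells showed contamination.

0

(a) east field: |A| = 7, |A ∩ B| = 1; needs A ∩ B = ∅ (|A ∩ B| = 0) — false.
(b) central field: |A| = 6, |A ∩ B| = 4; needs |A ∩ B| / |A| < 3/5 — false.
(c) west field: |A| = 9, |A ∩ B| = 5; needs |A ∩ B| ≤ |A ∖ B| — false.
(d) north field: |A| = 5, |A ∩ B| = 2; needs |A ∩ B| ≥ |A ∖ B| — false.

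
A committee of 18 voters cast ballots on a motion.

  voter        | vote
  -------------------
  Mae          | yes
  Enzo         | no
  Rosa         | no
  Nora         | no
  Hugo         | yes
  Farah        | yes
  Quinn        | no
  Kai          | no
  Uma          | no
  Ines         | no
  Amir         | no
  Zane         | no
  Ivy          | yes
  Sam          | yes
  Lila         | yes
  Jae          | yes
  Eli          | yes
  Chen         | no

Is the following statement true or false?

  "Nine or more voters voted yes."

'Nine or more voters voted yes' holds iff |A ∩ B| ≥ 9.
|A| = 18, |A ∩ B| = 8, |A ∖ B| = 10.
|A ∩ B| = 8, so the statement is false.

False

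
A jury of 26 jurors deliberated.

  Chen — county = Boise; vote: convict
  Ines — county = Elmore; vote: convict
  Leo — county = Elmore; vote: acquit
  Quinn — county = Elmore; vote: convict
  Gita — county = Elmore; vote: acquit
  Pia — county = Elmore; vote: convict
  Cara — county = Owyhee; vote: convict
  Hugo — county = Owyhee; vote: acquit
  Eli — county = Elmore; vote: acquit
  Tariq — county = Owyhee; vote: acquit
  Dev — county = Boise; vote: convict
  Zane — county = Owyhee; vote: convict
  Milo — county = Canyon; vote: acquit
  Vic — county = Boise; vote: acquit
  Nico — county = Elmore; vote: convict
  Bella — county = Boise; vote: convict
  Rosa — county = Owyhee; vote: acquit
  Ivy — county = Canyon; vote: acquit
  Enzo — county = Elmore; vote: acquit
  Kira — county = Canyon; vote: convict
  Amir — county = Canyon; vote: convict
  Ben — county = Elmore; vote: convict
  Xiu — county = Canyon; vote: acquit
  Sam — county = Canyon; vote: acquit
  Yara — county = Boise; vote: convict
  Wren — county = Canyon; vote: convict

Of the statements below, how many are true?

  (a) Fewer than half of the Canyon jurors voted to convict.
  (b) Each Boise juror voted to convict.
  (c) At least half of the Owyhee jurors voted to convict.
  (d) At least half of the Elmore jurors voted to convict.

(a) Canyon: |A| = 7, |A ∩ B| = 3; needs |A ∩ B| < |A ∖ B| — true.
(b) Boise: |A| = 5, |A ∩ B| = 4; needs A ⊆ B, i.e. every element of A is in B (|A ∖ B| = 0) — false.
(c) Owyhee: |A| = 5, |A ∩ B| = 2; needs |A ∩ B| ≥ |A ∖ B| — false.
(d) Elmore: |A| = 9, |A ∩ B| = 5; needs |A ∩ B| ≥ |A ∖ B| — true.

2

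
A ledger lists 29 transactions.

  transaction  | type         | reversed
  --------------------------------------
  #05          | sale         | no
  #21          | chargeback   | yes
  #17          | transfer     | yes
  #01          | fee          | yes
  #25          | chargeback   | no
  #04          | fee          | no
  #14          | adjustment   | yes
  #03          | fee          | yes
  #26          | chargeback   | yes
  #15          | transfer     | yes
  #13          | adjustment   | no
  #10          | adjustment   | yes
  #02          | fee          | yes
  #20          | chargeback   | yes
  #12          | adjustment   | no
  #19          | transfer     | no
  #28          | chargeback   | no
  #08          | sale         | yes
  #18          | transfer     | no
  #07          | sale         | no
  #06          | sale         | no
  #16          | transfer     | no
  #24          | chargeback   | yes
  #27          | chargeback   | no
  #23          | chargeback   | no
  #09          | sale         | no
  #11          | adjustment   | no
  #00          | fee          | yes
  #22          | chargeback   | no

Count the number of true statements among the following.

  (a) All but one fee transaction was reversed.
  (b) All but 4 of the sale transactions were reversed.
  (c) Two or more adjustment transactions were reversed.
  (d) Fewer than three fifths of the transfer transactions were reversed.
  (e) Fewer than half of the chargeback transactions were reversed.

5

(a) fee: |A| = 5, |A ∩ B| = 4; needs |A ∖ B| = 1 — true.
(b) sale: |A| = 5, |A ∩ B| = 1; needs |A ∖ B| = 4 — true.
(c) adjustment: |A| = 5, |A ∩ B| = 2; needs |A ∩ B| ≥ 2 — true.
(d) transfer: |A| = 5, |A ∩ B| = 2; needs |A ∩ B| / |A| < 3/5 — true.
(e) chargeback: |A| = 9, |A ∩ B| = 4; needs |A ∩ B| < |A ∖ B| — true.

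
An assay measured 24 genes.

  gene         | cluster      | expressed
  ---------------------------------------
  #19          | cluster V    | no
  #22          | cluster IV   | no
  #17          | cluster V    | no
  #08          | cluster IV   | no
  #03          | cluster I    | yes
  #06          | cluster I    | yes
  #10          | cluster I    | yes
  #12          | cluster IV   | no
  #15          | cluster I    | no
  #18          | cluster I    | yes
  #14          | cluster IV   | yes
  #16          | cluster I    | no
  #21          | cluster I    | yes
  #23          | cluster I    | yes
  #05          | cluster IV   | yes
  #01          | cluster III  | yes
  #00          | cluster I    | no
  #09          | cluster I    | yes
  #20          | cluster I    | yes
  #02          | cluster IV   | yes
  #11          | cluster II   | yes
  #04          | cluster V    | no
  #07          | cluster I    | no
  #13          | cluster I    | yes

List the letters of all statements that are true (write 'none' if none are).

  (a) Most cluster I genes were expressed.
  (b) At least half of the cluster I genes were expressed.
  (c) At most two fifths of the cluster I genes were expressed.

(a), (b)

|A| = 13, |A ∩ B| = 9, |A ∖ B| = 4.
(a) |A ∩ B| > |A ∖ B|: holds.
(b) |A ∩ B| ≥ |A ∖ B|: holds.
(c) |A ∩ B| / |A| ≤ 2/5: fails.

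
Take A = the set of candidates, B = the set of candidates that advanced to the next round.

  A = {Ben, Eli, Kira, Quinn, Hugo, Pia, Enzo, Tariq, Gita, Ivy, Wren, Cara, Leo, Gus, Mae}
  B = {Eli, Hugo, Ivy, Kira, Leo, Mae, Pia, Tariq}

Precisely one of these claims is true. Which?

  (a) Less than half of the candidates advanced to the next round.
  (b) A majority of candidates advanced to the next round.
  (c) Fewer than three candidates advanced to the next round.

(b)

|A| = 15, |A ∩ B| = 8, |A ∖ B| = 7.
(a) requires |A ∩ B| < |A ∖ B|: false.
(b) requires |A ∩ B| > |A ∖ B|: true.
(c) requires |A ∩ B| < 3: false.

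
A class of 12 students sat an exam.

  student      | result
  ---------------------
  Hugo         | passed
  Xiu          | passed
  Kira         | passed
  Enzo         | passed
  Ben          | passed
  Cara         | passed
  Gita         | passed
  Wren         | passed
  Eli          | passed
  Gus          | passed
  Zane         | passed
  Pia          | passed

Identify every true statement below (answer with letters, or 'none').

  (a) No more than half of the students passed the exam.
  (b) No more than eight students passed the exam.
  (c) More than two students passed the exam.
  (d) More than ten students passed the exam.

|A| = 12, |A ∩ B| = 12, |A ∖ B| = 0.
(a) |A ∩ B| ≤ |A ∖ B|: fails.
(b) |A ∩ B| ≤ 8: fails.
(c) |A ∩ B| > 2: holds.
(d) |A ∩ B| > 10: holds.

(c), (d)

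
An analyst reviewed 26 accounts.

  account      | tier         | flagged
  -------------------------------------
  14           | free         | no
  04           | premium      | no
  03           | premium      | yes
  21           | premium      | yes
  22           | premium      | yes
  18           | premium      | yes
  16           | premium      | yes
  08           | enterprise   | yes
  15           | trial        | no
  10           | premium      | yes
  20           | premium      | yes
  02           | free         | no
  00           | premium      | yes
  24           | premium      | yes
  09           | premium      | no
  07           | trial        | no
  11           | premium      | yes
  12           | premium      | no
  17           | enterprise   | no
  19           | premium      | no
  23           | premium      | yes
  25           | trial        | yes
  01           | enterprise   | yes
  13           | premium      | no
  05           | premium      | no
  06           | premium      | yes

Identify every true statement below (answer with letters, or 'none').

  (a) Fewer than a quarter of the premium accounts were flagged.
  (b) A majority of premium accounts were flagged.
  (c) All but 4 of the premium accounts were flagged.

|A| = 18, |A ∩ B| = 12, |A ∖ B| = 6.
(a) |A ∩ B| / |A| < 1/4: fails.
(b) |A ∩ B| > |A ∖ B|: holds.
(c) |A ∖ B| = 4: fails.

(b)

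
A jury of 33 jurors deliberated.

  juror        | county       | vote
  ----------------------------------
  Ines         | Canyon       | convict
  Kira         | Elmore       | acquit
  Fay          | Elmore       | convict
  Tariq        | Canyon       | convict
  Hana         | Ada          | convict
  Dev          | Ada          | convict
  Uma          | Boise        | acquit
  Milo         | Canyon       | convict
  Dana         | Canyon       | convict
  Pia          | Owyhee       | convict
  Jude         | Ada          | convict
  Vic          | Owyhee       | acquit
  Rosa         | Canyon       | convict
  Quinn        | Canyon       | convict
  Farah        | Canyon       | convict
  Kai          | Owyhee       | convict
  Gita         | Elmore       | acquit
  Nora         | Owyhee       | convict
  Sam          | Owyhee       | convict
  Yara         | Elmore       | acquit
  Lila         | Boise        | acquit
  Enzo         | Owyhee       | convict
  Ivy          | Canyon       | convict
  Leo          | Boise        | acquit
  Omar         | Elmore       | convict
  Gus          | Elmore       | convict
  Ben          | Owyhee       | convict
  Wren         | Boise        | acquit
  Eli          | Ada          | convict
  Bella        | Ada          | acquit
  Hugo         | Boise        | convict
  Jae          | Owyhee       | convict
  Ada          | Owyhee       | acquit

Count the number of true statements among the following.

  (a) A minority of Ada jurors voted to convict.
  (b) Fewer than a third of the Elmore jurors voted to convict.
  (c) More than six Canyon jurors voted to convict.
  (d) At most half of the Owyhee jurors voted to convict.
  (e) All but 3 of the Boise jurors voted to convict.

1

(a) Ada: |A| = 5, |A ∩ B| = 4; needs |A ∩ B| < |A ∖ B| — false.
(b) Elmore: |A| = 6, |A ∩ B| = 3; needs |A ∩ B| / |A| < 1/3 — false.
(c) Canyon: |A| = 8, |A ∩ B| = 8; needs |A ∩ B| > 6 — true.
(d) Owyhee: |A| = 9, |A ∩ B| = 7; needs |A ∩ B| ≤ |A ∖ B| — false.
(e) Boise: |A| = 5, |A ∩ B| = 1; needs |A ∖ B| = 3 — false.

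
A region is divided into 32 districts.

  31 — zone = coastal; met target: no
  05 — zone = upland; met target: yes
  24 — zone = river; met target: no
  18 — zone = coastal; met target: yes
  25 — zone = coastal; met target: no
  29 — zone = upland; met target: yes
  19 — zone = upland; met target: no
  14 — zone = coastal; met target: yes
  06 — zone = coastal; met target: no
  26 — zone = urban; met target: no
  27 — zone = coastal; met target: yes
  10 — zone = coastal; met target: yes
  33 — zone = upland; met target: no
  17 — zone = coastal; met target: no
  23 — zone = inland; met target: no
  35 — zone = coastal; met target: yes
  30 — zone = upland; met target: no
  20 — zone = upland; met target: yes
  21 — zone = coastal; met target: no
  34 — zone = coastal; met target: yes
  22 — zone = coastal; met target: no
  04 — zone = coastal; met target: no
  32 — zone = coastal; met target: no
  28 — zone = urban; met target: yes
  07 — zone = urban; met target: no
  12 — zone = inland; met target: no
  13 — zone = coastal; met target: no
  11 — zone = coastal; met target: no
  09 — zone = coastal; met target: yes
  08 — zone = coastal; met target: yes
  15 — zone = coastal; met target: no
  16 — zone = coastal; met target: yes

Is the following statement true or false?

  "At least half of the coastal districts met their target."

The determiner here denotes the relation: |A ∩ B| ≥ |A ∖ B|.
|A| = 20, |A ∩ B| = 9, |A ∖ B| = 11.
9 < 11, so the statement is false.

False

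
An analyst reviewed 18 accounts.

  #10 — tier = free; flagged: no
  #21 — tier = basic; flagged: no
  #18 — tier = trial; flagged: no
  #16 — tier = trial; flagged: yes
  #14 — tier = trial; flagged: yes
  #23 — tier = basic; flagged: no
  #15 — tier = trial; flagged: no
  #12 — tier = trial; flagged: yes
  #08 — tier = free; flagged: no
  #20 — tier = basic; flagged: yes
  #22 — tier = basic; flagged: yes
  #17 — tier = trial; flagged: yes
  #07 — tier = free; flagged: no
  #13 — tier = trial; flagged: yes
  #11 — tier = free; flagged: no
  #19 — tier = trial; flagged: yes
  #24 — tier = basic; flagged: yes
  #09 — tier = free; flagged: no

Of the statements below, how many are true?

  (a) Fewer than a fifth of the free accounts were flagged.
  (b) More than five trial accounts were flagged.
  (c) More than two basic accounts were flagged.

3

(a) free: |A| = 5, |A ∩ B| = 0; needs |A ∩ B| / |A| < 1/5 — true.
(b) trial: |A| = 8, |A ∩ B| = 6; needs |A ∩ B| > 5 — true.
(c) basic: |A| = 5, |A ∩ B| = 3; needs |A ∩ B| > 2 — true.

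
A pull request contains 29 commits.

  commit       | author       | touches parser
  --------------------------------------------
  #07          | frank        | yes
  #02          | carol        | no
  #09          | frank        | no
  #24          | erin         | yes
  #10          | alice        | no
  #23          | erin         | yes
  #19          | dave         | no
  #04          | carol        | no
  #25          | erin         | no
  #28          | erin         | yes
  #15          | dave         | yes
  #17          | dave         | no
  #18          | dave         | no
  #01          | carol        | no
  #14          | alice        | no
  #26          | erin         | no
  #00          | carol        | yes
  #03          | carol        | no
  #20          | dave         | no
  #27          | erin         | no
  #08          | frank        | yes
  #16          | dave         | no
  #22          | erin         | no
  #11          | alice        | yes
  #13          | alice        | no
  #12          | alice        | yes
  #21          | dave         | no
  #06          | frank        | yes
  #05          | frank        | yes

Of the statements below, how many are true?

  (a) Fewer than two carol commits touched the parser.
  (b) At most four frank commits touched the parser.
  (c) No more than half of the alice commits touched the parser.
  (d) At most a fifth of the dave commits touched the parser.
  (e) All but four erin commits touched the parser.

5

(a) carol: |A| = 5, |A ∩ B| = 1; needs |A ∩ B| < 2 — true.
(b) frank: |A| = 5, |A ∩ B| = 4; needs |A ∩ B| ≤ 4 — true.
(c) alice: |A| = 5, |A ∩ B| = 2; needs |A ∩ B| ≤ |A ∖ B| — true.
(d) dave: |A| = 7, |A ∩ B| = 1; needs |A ∩ B| / |A| ≤ 1/5 — true.
(e) erin: |A| = 7, |A ∩ B| = 3; needs |A ∖ B| = 4 — true.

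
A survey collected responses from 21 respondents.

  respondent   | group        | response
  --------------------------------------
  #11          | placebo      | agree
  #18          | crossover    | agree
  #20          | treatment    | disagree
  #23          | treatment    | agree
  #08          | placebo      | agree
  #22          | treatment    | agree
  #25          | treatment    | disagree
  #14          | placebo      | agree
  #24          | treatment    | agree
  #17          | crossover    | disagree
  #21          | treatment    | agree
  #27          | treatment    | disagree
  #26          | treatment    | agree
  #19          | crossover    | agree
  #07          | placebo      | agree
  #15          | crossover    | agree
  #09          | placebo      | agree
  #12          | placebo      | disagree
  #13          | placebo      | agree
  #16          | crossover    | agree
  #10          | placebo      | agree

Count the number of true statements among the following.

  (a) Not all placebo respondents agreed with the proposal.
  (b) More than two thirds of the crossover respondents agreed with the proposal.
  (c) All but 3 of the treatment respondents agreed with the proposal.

(a) placebo: |A| = 8, |A ∩ B| = 7; needs A ⊄ B (|A ∖ B| ≥ 1) — true.
(b) crossover: |A| = 5, |A ∩ B| = 4; needs |A ∩ B| / |A| > 2/3 — true.
(c) treatment: |A| = 8, |A ∩ B| = 5; needs |A ∖ B| = 3 — true.

3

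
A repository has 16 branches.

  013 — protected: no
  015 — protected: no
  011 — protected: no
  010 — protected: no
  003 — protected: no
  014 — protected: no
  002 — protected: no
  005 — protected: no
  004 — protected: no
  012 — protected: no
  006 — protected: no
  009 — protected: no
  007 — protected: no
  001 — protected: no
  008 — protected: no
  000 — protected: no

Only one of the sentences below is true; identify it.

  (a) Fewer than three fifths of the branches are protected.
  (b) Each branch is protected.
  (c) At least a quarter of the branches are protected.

|A| = 16, |A ∩ B| = 0, |A ∖ B| = 16.
(a) requires |A ∩ B| / |A| < 3/5: true.
(b) requires A ⊆ B, i.e. every element of A is in B (|A ∖ B| = 0): false.
(c) requires |A ∩ B| / |A| ≥ 1/4: false.

(a)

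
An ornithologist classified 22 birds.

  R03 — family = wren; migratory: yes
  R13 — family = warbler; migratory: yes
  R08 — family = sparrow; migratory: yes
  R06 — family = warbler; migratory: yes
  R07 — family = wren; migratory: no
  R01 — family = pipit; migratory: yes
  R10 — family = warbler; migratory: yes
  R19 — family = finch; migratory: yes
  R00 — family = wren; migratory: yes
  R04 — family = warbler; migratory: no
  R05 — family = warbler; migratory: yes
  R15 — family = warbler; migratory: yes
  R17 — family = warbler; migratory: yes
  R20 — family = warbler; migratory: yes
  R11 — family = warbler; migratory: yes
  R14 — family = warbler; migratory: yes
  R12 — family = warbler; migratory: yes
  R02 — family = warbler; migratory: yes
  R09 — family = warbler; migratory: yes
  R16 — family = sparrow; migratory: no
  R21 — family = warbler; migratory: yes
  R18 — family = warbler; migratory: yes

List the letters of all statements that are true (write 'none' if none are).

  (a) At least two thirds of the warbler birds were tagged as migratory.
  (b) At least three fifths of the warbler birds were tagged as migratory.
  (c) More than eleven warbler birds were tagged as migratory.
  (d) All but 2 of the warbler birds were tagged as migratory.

|A| = 15, |A ∩ B| = 14, |A ∖ B| = 1.
(a) |A ∩ B| / |A| ≥ 2/3: holds.
(b) |A ∩ B| / |A| ≥ 3/5: holds.
(c) |A ∩ B| > 11: holds.
(d) |A ∖ B| = 2: fails.

(a), (b), (c)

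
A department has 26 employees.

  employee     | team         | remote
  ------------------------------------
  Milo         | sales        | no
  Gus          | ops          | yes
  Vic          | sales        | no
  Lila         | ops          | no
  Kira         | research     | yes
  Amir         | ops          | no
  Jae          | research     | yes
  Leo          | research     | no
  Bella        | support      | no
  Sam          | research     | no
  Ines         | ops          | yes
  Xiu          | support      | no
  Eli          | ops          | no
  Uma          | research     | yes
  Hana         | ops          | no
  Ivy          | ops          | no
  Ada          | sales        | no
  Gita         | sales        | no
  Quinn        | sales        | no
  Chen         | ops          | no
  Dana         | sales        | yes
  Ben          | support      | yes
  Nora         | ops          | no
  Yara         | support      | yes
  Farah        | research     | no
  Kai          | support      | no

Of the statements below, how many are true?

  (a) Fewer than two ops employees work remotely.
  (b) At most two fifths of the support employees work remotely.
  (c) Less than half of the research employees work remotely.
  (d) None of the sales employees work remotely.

1

(a) ops: |A| = 9, |A ∩ B| = 2; needs |A ∩ B| < 2 — false.
(b) support: |A| = 5, |A ∩ B| = 2; needs |A ∩ B| / |A| ≤ 2/5 — true.
(c) research: |A| = 6, |A ∩ B| = 3; needs |A ∩ B| < |A ∖ B| — false.
(d) sales: |A| = 6, |A ∩ B| = 1; needs A ∩ B = ∅ (|A ∩ B| = 0) — false.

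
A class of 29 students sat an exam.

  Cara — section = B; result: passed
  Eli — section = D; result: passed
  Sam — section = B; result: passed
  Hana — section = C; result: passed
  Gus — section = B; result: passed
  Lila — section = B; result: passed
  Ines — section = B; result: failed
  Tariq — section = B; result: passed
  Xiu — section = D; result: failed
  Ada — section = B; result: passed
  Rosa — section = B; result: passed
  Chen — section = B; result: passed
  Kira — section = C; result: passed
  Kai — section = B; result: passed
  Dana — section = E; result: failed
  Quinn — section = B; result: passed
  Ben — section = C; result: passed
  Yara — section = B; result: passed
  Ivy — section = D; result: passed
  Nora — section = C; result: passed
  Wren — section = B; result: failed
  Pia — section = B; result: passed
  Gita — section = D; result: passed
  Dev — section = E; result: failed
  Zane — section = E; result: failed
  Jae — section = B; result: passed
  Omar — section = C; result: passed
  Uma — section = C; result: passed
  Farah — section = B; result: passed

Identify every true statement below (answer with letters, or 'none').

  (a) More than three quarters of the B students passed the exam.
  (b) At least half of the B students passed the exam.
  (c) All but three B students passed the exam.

(a), (b)

|A| = 16, |A ∩ B| = 14, |A ∖ B| = 2.
(a) |A ∩ B| / |A| > 3/4: holds.
(b) |A ∩ B| ≥ |A ∖ B|: holds.
(c) |A ∖ B| = 3: fails.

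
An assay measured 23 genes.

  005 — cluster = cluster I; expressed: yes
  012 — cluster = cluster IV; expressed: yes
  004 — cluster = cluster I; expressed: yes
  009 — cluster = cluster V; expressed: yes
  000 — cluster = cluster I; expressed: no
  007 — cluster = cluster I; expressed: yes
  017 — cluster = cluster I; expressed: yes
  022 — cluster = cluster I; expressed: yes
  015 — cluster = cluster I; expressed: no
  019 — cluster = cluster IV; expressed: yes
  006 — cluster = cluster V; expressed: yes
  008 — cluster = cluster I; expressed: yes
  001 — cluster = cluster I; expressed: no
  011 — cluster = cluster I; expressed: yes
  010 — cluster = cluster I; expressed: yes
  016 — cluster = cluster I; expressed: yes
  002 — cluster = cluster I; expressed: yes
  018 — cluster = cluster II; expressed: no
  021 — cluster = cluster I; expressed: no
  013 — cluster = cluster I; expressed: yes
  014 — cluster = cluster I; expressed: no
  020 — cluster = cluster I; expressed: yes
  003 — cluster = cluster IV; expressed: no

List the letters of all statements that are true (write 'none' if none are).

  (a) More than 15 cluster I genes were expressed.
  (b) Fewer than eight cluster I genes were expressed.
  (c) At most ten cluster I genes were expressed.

none

|A| = 17, |A ∩ B| = 12, |A ∖ B| = 5.
(a) |A ∩ B| > 15: fails.
(b) |A ∩ B| < 8: fails.
(c) |A ∩ B| ≤ 10: fails.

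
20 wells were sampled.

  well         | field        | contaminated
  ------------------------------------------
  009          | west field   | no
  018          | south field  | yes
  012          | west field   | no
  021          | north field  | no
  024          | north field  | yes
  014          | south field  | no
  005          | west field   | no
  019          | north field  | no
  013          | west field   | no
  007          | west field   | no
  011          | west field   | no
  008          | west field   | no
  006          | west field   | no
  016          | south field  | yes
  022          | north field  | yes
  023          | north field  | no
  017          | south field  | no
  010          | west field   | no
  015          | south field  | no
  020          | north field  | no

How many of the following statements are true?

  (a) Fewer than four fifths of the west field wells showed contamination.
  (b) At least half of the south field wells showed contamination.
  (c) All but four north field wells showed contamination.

2

(a) west field: |A| = 9, |A ∩ B| = 0; needs |A ∩ B| / |A| < 4/5 — true.
(b) south field: |A| = 5, |A ∩ B| = 2; needs |A ∩ B| ≥ |A ∖ B| — false.
(c) north field: |A| = 6, |A ∩ B| = 2; needs |A ∖ B| = 4 — true.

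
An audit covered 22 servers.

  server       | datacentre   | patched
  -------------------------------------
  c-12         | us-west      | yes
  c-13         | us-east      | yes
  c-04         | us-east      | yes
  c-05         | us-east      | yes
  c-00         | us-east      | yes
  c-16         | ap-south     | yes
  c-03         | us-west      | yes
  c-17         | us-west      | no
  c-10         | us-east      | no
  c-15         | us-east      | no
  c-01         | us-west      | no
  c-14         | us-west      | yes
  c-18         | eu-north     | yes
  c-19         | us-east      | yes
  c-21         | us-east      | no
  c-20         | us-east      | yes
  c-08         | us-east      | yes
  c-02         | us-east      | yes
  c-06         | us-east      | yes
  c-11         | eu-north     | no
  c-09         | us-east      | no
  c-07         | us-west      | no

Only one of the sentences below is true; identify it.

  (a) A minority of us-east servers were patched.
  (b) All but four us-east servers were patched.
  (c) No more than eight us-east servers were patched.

(b)

|A| = 13, |A ∩ B| = 9, |A ∖ B| = 4.
(a) requires |A ∩ B| < |A ∖ B|: false.
(b) requires |A ∖ B| = 4: true.
(c) requires |A ∩ B| ≤ 8: false.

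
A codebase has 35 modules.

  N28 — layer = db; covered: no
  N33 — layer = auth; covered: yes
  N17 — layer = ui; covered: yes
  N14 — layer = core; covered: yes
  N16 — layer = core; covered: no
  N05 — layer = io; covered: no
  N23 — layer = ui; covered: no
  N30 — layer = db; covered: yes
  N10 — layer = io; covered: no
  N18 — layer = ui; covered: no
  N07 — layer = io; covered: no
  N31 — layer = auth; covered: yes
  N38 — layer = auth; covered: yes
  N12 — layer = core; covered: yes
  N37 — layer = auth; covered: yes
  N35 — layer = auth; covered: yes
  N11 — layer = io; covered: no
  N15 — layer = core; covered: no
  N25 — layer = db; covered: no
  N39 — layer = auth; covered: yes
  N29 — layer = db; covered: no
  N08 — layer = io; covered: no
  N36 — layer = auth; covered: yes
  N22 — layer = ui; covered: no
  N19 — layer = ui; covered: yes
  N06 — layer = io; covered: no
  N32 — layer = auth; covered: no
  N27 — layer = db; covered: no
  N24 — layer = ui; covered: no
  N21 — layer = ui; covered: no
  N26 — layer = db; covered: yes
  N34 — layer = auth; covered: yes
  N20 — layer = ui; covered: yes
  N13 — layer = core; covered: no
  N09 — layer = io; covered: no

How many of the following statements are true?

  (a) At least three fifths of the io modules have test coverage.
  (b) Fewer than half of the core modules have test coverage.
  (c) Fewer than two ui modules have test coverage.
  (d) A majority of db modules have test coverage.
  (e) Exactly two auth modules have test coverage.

(a) io: |A| = 7, |A ∩ B| = 0; needs |A ∩ B| / |A| ≥ 3/5 — false.
(b) core: |A| = 5, |A ∩ B| = 2; needs |A ∩ B| < |A ∖ B| — true.
(c) ui: |A| = 8, |A ∩ B| = 3; needs |A ∩ B| < 2 — false.
(d) db: |A| = 6, |A ∩ B| = 2; needs |A ∩ B| > |A ∖ B| — false.
(e) auth: |A| = 9, |A ∩ B| = 8; needs |A ∩ B| = 2 — false.

1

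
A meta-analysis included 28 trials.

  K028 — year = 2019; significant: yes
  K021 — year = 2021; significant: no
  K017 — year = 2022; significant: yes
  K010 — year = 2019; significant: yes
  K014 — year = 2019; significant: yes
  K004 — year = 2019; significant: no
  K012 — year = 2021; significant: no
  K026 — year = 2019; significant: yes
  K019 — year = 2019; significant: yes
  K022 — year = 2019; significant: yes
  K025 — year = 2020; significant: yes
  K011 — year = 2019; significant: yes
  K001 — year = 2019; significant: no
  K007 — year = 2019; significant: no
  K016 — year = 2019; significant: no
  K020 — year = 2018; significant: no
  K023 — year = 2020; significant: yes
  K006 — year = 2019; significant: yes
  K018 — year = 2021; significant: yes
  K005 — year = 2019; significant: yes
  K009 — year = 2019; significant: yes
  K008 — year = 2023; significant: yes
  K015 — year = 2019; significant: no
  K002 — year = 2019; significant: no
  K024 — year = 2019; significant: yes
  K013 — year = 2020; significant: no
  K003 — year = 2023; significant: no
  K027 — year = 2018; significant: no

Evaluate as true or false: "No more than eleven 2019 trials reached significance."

The determiner here denotes the relation: |A ∩ B| ≤ 11.
|A| = 17, |A ∩ B| = 11, |A ∖ B| = 6.
|A ∩ B| = 11, so the statement is true.

True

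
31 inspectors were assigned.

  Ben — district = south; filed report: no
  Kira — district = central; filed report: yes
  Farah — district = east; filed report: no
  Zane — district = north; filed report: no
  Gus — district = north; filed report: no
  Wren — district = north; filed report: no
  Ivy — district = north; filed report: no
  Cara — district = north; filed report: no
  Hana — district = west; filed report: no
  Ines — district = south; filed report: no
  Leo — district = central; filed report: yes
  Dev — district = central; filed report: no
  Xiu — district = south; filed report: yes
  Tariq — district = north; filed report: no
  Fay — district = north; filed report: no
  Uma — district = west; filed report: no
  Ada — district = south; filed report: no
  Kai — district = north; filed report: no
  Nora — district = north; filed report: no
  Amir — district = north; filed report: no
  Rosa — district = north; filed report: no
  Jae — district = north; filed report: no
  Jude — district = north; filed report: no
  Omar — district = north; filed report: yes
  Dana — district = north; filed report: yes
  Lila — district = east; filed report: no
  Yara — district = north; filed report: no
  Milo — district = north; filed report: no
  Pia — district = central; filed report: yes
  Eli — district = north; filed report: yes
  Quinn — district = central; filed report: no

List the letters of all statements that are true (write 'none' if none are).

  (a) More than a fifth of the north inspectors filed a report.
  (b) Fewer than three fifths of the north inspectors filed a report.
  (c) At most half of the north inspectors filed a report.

(b), (c)

|A| = 18, |A ∩ B| = 3, |A ∖ B| = 15.
(a) |A ∩ B| / |A| > 1/5: fails.
(b) |A ∩ B| / |A| < 3/5: holds.
(c) |A ∩ B| ≤ |A ∖ B|: holds.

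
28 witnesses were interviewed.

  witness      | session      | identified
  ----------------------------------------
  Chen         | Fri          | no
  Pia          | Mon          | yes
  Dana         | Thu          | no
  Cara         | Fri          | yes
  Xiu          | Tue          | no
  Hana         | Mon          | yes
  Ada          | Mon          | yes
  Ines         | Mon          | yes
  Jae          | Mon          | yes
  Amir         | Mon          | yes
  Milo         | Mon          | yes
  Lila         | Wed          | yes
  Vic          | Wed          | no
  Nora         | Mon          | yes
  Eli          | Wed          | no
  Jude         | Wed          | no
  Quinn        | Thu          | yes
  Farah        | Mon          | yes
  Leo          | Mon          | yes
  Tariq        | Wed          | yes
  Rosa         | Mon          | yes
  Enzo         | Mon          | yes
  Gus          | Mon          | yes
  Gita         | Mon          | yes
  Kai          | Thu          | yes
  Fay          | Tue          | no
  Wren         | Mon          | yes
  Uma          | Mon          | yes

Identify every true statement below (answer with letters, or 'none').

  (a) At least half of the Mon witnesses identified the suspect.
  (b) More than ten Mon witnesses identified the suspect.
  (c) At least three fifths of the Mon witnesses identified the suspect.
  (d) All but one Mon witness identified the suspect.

|A| = 16, |A ∩ B| = 16, |A ∖ B| = 0.
(a) |A ∩ B| ≥ |A ∖ B|: holds.
(b) |A ∩ B| > 10: holds.
(c) |A ∩ B| / |A| ≥ 3/5: holds.
(d) |A ∖ B| = 1: fails.

(a), (b), (c)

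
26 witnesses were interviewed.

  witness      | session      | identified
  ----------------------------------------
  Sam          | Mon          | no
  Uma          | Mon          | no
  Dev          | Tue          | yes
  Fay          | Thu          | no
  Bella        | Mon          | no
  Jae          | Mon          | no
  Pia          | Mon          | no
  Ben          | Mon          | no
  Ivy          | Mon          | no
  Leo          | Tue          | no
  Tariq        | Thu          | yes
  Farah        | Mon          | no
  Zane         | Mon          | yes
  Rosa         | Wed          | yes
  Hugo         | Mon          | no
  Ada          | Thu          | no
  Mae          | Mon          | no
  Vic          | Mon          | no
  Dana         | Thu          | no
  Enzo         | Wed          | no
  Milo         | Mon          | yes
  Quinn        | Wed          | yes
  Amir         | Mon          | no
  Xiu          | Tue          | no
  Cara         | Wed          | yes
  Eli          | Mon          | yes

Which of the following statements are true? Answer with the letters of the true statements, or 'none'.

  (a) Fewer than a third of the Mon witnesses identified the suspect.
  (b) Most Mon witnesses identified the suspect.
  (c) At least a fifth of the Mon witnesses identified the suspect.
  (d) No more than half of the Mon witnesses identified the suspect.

|A| = 15, |A ∩ B| = 3, |A ∖ B| = 12.
(a) |A ∩ B| / |A| < 1/3: holds.
(b) |A ∩ B| > |A ∖ B|: fails.
(c) |A ∩ B| / |A| ≥ 1/5: holds.
(d) |A ∩ B| ≤ |A ∖ B|: holds.

(a), (c), (d)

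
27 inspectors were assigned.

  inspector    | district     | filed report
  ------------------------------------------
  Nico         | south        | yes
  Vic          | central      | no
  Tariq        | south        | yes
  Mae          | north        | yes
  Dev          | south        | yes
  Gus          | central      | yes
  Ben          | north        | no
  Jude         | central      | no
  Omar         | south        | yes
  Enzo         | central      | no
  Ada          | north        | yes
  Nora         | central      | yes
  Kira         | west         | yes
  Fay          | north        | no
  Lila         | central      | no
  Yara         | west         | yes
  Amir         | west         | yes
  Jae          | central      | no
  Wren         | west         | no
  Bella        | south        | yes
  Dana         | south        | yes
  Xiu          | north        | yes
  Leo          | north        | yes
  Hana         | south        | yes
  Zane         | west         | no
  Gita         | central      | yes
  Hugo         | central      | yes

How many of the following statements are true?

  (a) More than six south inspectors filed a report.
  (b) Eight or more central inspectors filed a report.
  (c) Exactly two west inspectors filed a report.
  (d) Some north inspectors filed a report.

2

(a) south: |A| = 7, |A ∩ B| = 7; needs |A ∩ B| > 6 — true.
(b) central: |A| = 9, |A ∩ B| = 4; needs |A ∩ B| ≥ 8 — false.
(c) west: |A| = 5, |A ∩ B| = 3; needs |A ∩ B| = 2 — false.
(d) north: |A| = 6, |A ∩ B| = 4; needs A ∩ B ≠ ∅ (|A ∩ B| ≥ 1) — true.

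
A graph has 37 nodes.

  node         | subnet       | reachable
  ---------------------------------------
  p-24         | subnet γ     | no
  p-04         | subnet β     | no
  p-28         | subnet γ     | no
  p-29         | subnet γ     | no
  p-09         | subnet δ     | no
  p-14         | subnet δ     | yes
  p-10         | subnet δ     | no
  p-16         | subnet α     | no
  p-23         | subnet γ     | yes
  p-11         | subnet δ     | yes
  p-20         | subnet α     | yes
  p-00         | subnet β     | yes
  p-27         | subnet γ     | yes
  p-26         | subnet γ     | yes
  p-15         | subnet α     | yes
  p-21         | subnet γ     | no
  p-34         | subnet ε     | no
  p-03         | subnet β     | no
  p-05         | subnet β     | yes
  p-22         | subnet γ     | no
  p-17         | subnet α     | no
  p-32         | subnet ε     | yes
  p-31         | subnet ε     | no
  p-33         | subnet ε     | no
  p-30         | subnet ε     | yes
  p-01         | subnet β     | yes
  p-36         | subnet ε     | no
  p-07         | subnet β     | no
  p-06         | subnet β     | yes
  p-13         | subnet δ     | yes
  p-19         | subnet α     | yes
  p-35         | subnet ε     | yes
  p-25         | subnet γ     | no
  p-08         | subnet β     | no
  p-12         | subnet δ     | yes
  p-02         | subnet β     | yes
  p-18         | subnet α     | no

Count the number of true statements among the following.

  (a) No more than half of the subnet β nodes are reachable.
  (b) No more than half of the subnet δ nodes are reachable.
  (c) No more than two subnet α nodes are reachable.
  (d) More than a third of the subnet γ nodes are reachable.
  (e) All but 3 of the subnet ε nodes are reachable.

(a) subnet β: |A| = 9, |A ∩ B| = 5; needs |A ∩ B| ≤ |A ∖ B| — false.
(b) subnet δ: |A| = 6, |A ∩ B| = 4; needs |A ∩ B| ≤ |A ∖ B| — false.
(c) subnet α: |A| = 6, |A ∩ B| = 3; needs |A ∩ B| ≤ 2 — false.
(d) subnet γ: |A| = 9, |A ∩ B| = 3; needs |A ∩ B| / |A| > 1/3 — false.
(e) subnet ε: |A| = 7, |A ∩ B| = 3; needs |A ∖ B| = 3 — false.

0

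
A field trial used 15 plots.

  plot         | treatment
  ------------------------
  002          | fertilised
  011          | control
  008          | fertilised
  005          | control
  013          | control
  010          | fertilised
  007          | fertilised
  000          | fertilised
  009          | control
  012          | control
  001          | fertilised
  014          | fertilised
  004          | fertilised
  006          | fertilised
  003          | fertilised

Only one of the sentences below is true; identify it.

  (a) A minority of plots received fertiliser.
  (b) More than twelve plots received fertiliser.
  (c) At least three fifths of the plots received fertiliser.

(c)

|A| = 15, |A ∩ B| = 10, |A ∖ B| = 5.
(a) requires |A ∩ B| < |A ∖ B|: false.
(b) requires |A ∩ B| > 12: false.
(c) requires |A ∩ B| / |A| ≥ 3/5: true.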